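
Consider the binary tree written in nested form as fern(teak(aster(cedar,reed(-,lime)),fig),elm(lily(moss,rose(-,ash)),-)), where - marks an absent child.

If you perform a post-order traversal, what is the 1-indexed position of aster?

Post-order visits the left subtree, then the right subtree, then the node.
At fern: go left to teak.
  At teak: go left to aster.
    At aster: go left to cedar.
      cedar is a leaf — visit cedar.
    At aster: go right to reed.
      At reed: no left child.
      At reed: go right to lime.
        lime is a leaf — visit lime.
      Visit reed.
    Visit aster.
  At teak: go right to fig.
    fig is a leaf — visit fig.
  Visit teak.
At fern: go right to elm.
  At elm: go left to lily.
    At lily: go left to moss.
      moss is a leaf — visit moss.
    At lily: go right to rose.
      At rose: no left child.
      At rose: go right to ash.
        ash is a leaf — visit ash.
      Visit rose.
    Visit lily.
  At elm: no right child.
  Visit elm.
Visit fern.
Full post-order sequence: cedar, lime, reed, aster, fig, teak, moss, ash, rose, lily, elm, fern.

4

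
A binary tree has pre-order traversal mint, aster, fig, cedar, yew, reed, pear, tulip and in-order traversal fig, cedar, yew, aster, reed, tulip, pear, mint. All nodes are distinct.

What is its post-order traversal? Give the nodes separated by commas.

yew, cedar, fig, tulip, pear, reed, aster, mint

The first element of pre-order is the root; it splits in-order into left and right subtrees.
Root mint: left subtree has 7 nodes {fig, cedar, yew, aster, reed, tulip, pear}, right has 0 { }.
  Root aster: left subtree has 3 nodes {fig, cedar, yew}, right has 3 {reed, tulip, pear}.
    Root fig: left subtree has 0 nodes { }, right has 2 {cedar, yew}.
      Root cedar: left subtree has 0 nodes { }, right has 1 {yew}.
    Root reed: left subtree has 0 nodes { }, right has 2 {tulip, pear}.
      Root pear: left subtree has 1 node {tulip}, right has 0 { }.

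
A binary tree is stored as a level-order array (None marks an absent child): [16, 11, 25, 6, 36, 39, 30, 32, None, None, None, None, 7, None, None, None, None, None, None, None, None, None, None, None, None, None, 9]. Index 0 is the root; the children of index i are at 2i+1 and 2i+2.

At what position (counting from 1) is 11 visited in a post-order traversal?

4

Post-order visits the left subtree, then the right subtree, then the node.
At 16: go left to 11.
  At 11: go left to 6.
    At 6: go left to 32.
      32 is a leaf — visit 32.
    At 6: no right child.
    Visit 6.
  At 11: go right to 36.
    36 is a leaf — visit 36.
  Visit 11.
At 16: go right to 25.
  At 25: go left to 39.
    At 39: no left child.
    At 39: go right to 7.
      At 7: no left child.
      At 7: go right to 9.
        9 is a leaf — visit 9.
      Visit 7.
    Visit 39.
  At 25: go right to 30.
    30 is a leaf — visit 30.
  Visit 25.
Visit 16.
Full post-order sequence: 32, 6, 36, 11, 9, 7, 39, 30, 25, 16.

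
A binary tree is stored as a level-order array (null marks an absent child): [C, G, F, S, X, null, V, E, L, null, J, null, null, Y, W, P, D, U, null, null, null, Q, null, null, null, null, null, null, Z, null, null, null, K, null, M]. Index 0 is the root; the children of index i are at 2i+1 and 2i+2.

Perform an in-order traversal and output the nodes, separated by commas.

In-order visits the left subtree, then the node, then the right subtree.
At C: go left to G.
  At G: go left to S.
    At S: go left to E.
      At E: go left to P.
        At P: no left child.
        Visit P.
        At P: go right to K.
          K is a leaf — visit K.
      Visit E.
      At E: go right to D.
        At D: no left child.
        Visit D.
        At D: go right to M.
          M is a leaf — visit M.
    Visit S.
    At S: go right to L.
      At L: go left to U.
        U is a leaf — visit U.
      Visit L.
      At L: no right child.
  Visit G.
  At G: go right to X.
    At X: no left child.
    Visit X.
    At X: go right to J.
      At J: go left to Q.
        Q is a leaf — visit Q.
      Visit J.
      At J: no right child.
Visit C.
At C: go right to F.
  At F: no left child.
  Visit F.
  At F: go right to V.
    At V: go left to Y.
      At Y: no left child.
      Visit Y.
      At Y: go right to Z.
        Z is a leaf — visit Z.
    Visit V.
    At V: go right to W.
      W is a leaf — visit W.

P, K, E, D, M, S, U, L, G, X, Q, J, C, F, Y, Z, V, W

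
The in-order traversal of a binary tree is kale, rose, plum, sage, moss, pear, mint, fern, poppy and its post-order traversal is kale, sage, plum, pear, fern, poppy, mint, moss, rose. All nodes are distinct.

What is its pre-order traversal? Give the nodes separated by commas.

The last element of post-order is the root; it splits in-order into left and right subtrees.
Root rose: left subtree has 1 node {kale}, right has 7 {plum, sage, moss, pear, mint, fern, poppy}.
  Root moss: left subtree has 2 nodes {plum, sage}, right has 4 {pear, mint, fern, poppy}.
    Root plum: left subtree has 0 nodes { }, right has 1 {sage}.
    Root mint: left subtree has 1 node {pear}, right has 2 {fern, poppy}.
      Root poppy: left subtree has 1 node {fern}, right has 0 { }.

rose, kale, moss, plum, sage, mint, pear, poppy, fern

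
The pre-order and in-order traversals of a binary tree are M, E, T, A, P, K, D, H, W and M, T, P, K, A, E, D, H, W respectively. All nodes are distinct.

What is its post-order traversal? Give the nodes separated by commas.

K, P, A, T, W, H, D, E, M

The first element of pre-order is the root; it splits in-order into left and right subtrees.
Root M: left subtree has 0 nodes { }, right has 8 {T, P, K, A, E, D, H, W}.
  Root E: left subtree has 4 nodes {T, P, K, A}, right has 3 {D, H, W}.
    Root T: left subtree has 0 nodes { }, right has 3 {P, K, A}.
      Root A: left subtree has 2 nodes {P, K}, right has 0 { }.
        Root P: left subtree has 0 nodes { }, right has 1 {K}.
    Root D: left subtree has 0 nodes { }, right has 2 {H, W}.
      Root H: left subtree has 0 nodes { }, right has 1 {W}.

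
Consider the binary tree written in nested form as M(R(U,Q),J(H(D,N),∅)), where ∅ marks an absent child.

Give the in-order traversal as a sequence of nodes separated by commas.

In-order visits the left subtree, then the node, then the right subtree.
At M: go left to R.
  At R: go left to U.
    U is a leaf — visit U.
  Visit R.
  At R: go right to Q.
    Q is a leaf — visit Q.
Visit M.
At M: go right to J.
  At J: go left to H.
    At H: go left to D.
      D is a leaf — visit D.
    Visit H.
    At H: go right to N.
      N is a leaf — visit N.
  Visit J.
  At J: no right child.

U, R, Q, M, D, H, N, J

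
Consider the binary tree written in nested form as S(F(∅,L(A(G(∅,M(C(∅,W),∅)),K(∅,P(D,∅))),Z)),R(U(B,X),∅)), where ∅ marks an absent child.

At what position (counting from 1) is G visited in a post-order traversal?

Post-order visits the left subtree, then the right subtree, then the node.
At S: go left to F.
  At F: no left child.
  At F: go right to L.
    At L: go left to A.
      At A: go left to G.
        At G: no left child.
        At G: go right to M.
          At M: go left to C.
            At C: no left child.
            At C: go right to W.
              W is a leaf — visit W.
            Visit C.
          At M: no right child.
          Visit M.
        Visit G.
      At A: go right to K.
        At K: no left child.
        At K: go right to P.
          At P: go left to D.
            D is a leaf — visit D.
          At P: no right child.
          Visit P.
        Visit K.
      Visit A.
    At L: go right to Z.
      Z is a leaf — visit Z.
    Visit L.
  Visit F.
At S: go right to R.
  At R: go left to U.
    At U: go left to B.
      B is a leaf — visit B.
    At U: go right to X.
      X is a leaf — visit X.
    Visit U.
  At R: no right child.
  Visit R.
Visit S.
Full post-order sequence: W, C, M, G, D, P, K, A, Z, L, F, B, X, U, R, S.

4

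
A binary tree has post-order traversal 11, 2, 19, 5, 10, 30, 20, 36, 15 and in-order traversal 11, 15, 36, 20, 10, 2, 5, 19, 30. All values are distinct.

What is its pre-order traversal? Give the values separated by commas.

15, 11, 36, 20, 30, 10, 5, 2, 19

The last element of post-order is the root; it splits in-order into left and right subtrees.
Root 15: left subtree has 1 node {11}, right has 7 {36, 20, 10, 2, 5, 19, 30}.
  Root 36: left subtree has 0 nodes { }, right has 6 {20, 10, 2, 5, 19, 30}.
    Root 20: left subtree has 0 nodes { }, right has 5 {10, 2, 5, 19, 30}.
      Root 30: left subtree has 4 nodes {10, 2, 5, 19}, right has 0 { }.
        Root 10: left subtree has 0 nodes { }, right has 3 {2, 5, 19}.
          Root 5: left subtree has 1 node {2}, right has 1 {19}.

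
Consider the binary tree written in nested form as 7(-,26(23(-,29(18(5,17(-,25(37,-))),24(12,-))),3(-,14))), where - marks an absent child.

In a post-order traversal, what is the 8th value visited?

Post-order visits the left subtree, then the right subtree, then the node.
At 7: no left child.
At 7: go right to 26.
  At 26: go left to 23.
    At 23: no left child.
    At 23: go right to 29.
      At 29: go left to 18.
        At 18: go left to 5.
          5 is a leaf — visit 5.
        At 18: go right to 17.
          At 17: no left child.
          At 17: go right to 25.
            At 25: go left to 37.
              37 is a leaf — visit 37.
            At 25: no right child.
            Visit 25.
          Visit 17.
        Visit 18.
      At 29: go right to 24.
        At 24: go left to 12.
          12 is a leaf — visit 12.
        At 24: no right child.
        Visit 24.
      Visit 29.
    Visit 23.
  At 26: go right to 3.
    At 3: no left child.
    At 3: go right to 14.
      14 is a leaf — visit 14.
    Visit 3.
  Visit 26.
Visit 7.
Full post-order sequence: 5, 37, 25, 17, 18, 12, 24, 29, 23, 14, 3, 26, 7.

29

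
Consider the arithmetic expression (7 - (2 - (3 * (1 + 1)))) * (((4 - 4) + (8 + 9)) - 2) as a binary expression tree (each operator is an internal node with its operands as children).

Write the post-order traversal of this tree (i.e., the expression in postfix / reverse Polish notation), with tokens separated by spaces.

Post-order on an expression tree gives postfix notation: for each operator, emit left operand, right operand, then the operator.

7 2 3 1 1 + * - - 4 4 - 8 9 + + 2 - *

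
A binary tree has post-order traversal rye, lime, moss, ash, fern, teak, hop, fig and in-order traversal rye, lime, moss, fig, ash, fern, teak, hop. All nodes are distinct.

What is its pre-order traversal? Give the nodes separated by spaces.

The last element of post-order is the root; it splits in-order into left and right subtrees.
Root fig: left subtree has 3 nodes {rye, lime, moss}, right has 4 {ash, fern, teak, hop}.
  Root moss: left subtree has 2 nodes {rye, lime}, right has 0 { }.
    Root lime: left subtree has 1 node {rye}, right has 0 { }.
  Root hop: left subtree has 3 nodes {ash, fern, teak}, right has 0 { }.
    Root teak: left subtree has 2 nodes {ash, fern}, right has 0 { }.
      Root fern: left subtree has 1 node {ash}, right has 0 { }.

fig moss lime rye hop teak fern ash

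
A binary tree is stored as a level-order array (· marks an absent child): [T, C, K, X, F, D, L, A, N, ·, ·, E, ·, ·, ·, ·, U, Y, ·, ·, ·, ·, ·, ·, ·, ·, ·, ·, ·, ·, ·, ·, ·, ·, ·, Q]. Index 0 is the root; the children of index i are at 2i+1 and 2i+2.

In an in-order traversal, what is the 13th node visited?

L

In-order visits the left subtree, then the node, then the right subtree.
At T: go left to C.
  At C: go left to X.
    At X: go left to A.
      At A: no left child.
      Visit A.
      At A: go right to U.
        U is a leaf — visit U.
    Visit X.
    At X: go right to N.
      At N: go left to Y.
        At Y: go left to Q.
          Q is a leaf — visit Q.
        Visit Y.
        At Y: no right child.
      Visit N.
      At N: no right child.
  Visit C.
  At C: go right to F.
    F is a leaf — visit F.
Visit T.
At T: go right to K.
  At K: go left to D.
    At D: go left to E.
      E is a leaf — visit E.
    Visit D.
    At D: no right child.
  Visit K.
  At K: go right to L.
    L is a leaf — visit L.
Full in-order sequence: A, U, X, Q, Y, N, C, F, T, E, D, K, L.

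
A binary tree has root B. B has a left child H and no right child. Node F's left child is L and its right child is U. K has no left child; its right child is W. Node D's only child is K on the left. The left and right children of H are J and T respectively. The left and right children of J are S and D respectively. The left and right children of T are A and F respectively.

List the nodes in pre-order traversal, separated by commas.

Pre-order visits the node, then its left subtree, then its right subtree.
Visit B.
At B: go left to H.
  Visit H.
  At H: go left to J.
    Visit J.
    At J: go left to S.
      S is a leaf — visit S.
    At J: go right to D.
      Visit D.
      At D: go left to K.
        Visit K.
        At K: no left child.
        At K: go right to W.
          W is a leaf — visit W.
      At D: no right child.
  At H: go right to T.
    Visit T.
    At T: go left to A.
      A is a leaf — visit A.
    At T: go right to F.
      Visit F.
      At F: go left to L.
        L is a leaf — visit L.
      At F: go right to U.
        U is a leaf — visit U.
At B: no right child.

B, H, J, S, D, K, W, T, A, F, L, U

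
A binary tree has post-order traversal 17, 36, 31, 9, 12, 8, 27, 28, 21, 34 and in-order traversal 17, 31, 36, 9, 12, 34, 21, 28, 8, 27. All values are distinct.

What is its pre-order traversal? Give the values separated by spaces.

The last element of post-order is the root; it splits in-order into left and right subtrees.
Root 34: left subtree has 5 nodes {17, 31, 36, 9, 12}, right has 4 {21, 28, 8, 27}.
  Root 12: left subtree has 4 nodes {17, 31, 36, 9}, right has 0 { }.
    Root 9: left subtree has 3 nodes {17, 31, 36}, right has 0 { }.
      Root 31: left subtree has 1 node {17}, right has 1 {36}.
  Root 21: left subtree has 0 nodes { }, right has 3 {28, 8, 27}.
    Root 28: left subtree has 0 nodes { }, right has 2 {8, 27}.
      Root 27: left subtree has 1 node {8}, right has 0 { }.

34 12 9 31 17 36 21 28 27 8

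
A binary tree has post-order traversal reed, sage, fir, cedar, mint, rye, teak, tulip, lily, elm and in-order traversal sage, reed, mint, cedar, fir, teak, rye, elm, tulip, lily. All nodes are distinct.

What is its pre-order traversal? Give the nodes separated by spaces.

elm teak mint sage reed cedar fir rye lily tulip

The last element of post-order is the root; it splits in-order into left and right subtrees.
Root elm: left subtree has 7 nodes {sage, reed, mint, cedar, fir, teak, rye}, right has 2 {tulip, lily}.
  Root teak: left subtree has 5 nodes {sage, reed, mint, cedar, fir}, right has 1 {rye}.
    Root mint: left subtree has 2 nodes {sage, reed}, right has 2 {cedar, fir}.
      Root sage: left subtree has 0 nodes { }, right has 1 {reed}.
      Root cedar: left subtree has 0 nodes { }, right has 1 {fir}.
  Root lily: left subtree has 1 node {tulip}, right has 0 { }.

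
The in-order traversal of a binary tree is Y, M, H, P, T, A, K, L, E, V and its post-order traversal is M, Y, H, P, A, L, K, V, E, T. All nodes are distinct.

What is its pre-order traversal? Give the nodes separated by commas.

The last element of post-order is the root; it splits in-order into left and right subtrees.
Root T: left subtree has 4 nodes {Y, M, H, P}, right has 5 {A, K, L, E, V}.
  Root P: left subtree has 3 nodes {Y, M, H}, right has 0 { }.
    Root H: left subtree has 2 nodes {Y, M}, right has 0 { }.
      Root Y: left subtree has 0 nodes { }, right has 1 {M}.
  Root E: left subtree has 3 nodes {A, K, L}, right has 1 {V}.
    Root K: left subtree has 1 node {A}, right has 1 {L}.

T, P, H, Y, M, E, K, A, L, V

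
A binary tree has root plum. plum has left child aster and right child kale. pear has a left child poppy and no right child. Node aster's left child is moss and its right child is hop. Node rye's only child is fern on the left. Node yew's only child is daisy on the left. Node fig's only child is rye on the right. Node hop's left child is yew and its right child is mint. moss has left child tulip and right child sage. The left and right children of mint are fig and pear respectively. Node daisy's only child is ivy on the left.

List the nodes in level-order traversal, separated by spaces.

Level-order visits nodes level by level from the root, left to right within each level.
Level 0: plum
Level 1: aster, kale
Level 2: moss, hop
Level 3: tulip, sage, yew, mint
Level 4: daisy, fig, pear
Level 5: ivy, rye, poppy
Level 6: fern

plum aster kale moss hop tulip sage yew mint daisy fig pear ivy rye poppy fern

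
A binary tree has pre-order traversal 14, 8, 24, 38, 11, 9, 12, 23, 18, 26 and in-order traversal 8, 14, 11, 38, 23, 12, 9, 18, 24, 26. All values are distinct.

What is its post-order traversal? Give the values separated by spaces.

The first element of pre-order is the root; it splits in-order into left and right subtrees.
Root 14: left subtree has 1 node {8}, right has 8 {11, 38, 23, 12, 9, 18, 24, 26}.
  Root 24: left subtree has 6 nodes {11, 38, 23, 12, 9, 18}, right has 1 {26}.
    Root 38: left subtree has 1 node {11}, right has 4 {23, 12, 9, 18}.
      Root 9: left subtree has 2 nodes {23, 12}, right has 1 {18}.
        Root 12: left subtree has 1 node {23}, right has 0 { }.

8 11 23 12 18 9 38 26 24 14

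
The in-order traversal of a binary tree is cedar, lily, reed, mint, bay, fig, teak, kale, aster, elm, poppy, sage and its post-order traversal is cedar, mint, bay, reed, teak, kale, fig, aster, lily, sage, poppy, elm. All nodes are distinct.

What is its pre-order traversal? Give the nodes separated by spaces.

elm lily cedar aster fig reed bay mint kale teak poppy sage

The last element of post-order is the root; it splits in-order into left and right subtrees.
Root elm: left subtree has 9 nodes {cedar, lily, reed, mint, bay, fig, teak, kale, aster}, right has 2 {poppy, sage}.
  Root lily: left subtree has 1 node {cedar}, right has 7 {reed, mint, bay, fig, teak, kale, aster}.
    Root aster: left subtree has 6 nodes {reed, mint, bay, fig, teak, kale}, right has 0 { }.
      Root fig: left subtree has 3 nodes {reed, mint, bay}, right has 2 {teak, kale}.
        Root reed: left subtree has 0 nodes { }, right has 2 {mint, bay}.
          Root bay: left subtree has 1 node {mint}, right has 0 { }.
        Root kale: left subtree has 1 node {teak}, right has 0 { }.
  Root poppy: left subtree has 0 nodes { }, right has 1 {sage}.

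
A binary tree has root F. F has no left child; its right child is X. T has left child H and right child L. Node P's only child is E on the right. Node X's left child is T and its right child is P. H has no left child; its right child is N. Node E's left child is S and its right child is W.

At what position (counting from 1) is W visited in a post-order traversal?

6

Post-order visits the left subtree, then the right subtree, then the node.
At F: no left child.
At F: go right to X.
  At X: go left to T.
    At T: go left to H.
      At H: no left child.
      At H: go right to N.
        N is a leaf — visit N.
      Visit H.
    At T: go right to L.
      L is a leaf — visit L.
    Visit T.
  At X: go right to P.
    At P: no left child.
    At P: go right to E.
      At E: go left to S.
        S is a leaf — visit S.
      At E: go right to W.
        W is a leaf — visit W.
      Visit E.
    Visit P.
  Visit X.
Visit F.
Full post-order sequence: N, H, L, T, S, W, E, P, X, F.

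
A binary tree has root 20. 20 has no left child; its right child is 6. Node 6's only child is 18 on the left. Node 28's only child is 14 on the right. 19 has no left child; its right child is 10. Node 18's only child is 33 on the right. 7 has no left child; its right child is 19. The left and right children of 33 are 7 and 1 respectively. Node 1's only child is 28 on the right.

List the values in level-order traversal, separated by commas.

20, 6, 18, 33, 7, 1, 19, 28, 10, 14

Level-order visits nodes level by level from the root, left to right within each level.
Level 0: 20
Level 1: 6
Level 2: 18
Level 3: 33
Level 4: 7, 1
Level 5: 19, 28
Level 6: 10, 14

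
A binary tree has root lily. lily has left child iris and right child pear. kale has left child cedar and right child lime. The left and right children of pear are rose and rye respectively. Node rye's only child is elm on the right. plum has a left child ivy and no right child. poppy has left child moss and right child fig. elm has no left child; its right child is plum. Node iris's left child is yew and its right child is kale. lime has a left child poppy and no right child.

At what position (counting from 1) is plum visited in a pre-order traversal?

14

Pre-order visits the node, then its left subtree, then its right subtree.
Visit lily.
At lily: go left to iris.
  Visit iris.
  At iris: go left to yew.
    yew is a leaf — visit yew.
  At iris: go right to kale.
    Visit kale.
    At kale: go left to cedar.
      cedar is a leaf — visit cedar.
    At kale: go right to lime.
      Visit lime.
      At lime: go left to poppy.
        Visit poppy.
        At poppy: go left to moss.
          moss is a leaf — visit moss.
        At poppy: go right to fig.
          fig is a leaf — visit fig.
      At lime: no right child.
At lily: go right to pear.
  Visit pear.
  At pear: go left to rose.
    rose is a leaf — visit rose.
  At pear: go right to rye.
    Visit rye.
    At rye: no left child.
    At rye: go right to elm.
      Visit elm.
      At elm: no left child.
      At elm: go right to plum.
        Visit plum.
        At plum: go left to ivy.
          ivy is a leaf — visit ivy.
        At plum: no right child.
Full pre-order sequence: lily, iris, yew, kale, cedar, lime, poppy, moss, fig, pear, rose, rye, elm, plum, ivy.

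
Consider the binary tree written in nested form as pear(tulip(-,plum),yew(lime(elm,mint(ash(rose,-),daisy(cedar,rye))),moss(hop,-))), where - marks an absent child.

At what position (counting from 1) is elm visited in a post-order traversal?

Post-order visits the left subtree, then the right subtree, then the node.
At pear: go left to tulip.
  At tulip: no left child.
  At tulip: go right to plum.
    plum is a leaf — visit plum.
  Visit tulip.
At pear: go right to yew.
  At yew: go left to lime.
    At lime: go left to elm.
      elm is a leaf — visit elm.
    At lime: go right to mint.
      At mint: go left to ash.
        At ash: go left to rose.
          rose is a leaf — visit rose.
        At ash: no right child.
        Visit ash.
      At mint: go right to daisy.
        At daisy: go left to cedar.
          cedar is a leaf — visit cedar.
        At daisy: go right to rye.
          rye is a leaf — visit rye.
        Visit daisy.
      Visit mint.
    Visit lime.
  At yew: go right to moss.
    At moss: go left to hop.
      hop is a leaf — visit hop.
    At moss: no right child.
    Visit moss.
  Visit yew.
Visit pear.
Full post-order sequence: plum, tulip, elm, rose, ash, cedar, rye, daisy, mint, lime, hop, moss, yew, pear.

3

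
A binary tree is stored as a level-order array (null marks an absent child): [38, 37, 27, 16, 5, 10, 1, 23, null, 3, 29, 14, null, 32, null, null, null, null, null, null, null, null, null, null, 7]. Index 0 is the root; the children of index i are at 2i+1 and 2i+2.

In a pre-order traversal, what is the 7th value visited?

29

Pre-order visits the node, then its left subtree, then its right subtree.
Visit 38.
At 38: go left to 37.
  Visit 37.
  At 37: go left to 16.
    Visit 16.
    At 16: go left to 23.
      23 is a leaf — visit 23.
    At 16: no right child.
  At 37: go right to 5.
    Visit 5.
    At 5: go left to 3.
      3 is a leaf — visit 3.
    At 5: go right to 29.
      29 is a leaf — visit 29.
At 38: go right to 27.
  Visit 27.
  At 27: go left to 10.
    Visit 10.
    At 10: go left to 14.
      Visit 14.
      At 14: no left child.
      At 14: go right to 7.
        7 is a leaf — visit 7.
    At 10: no right child.
  At 27: go right to 1.
    Visit 1.
    At 1: go left to 32.
      32 is a leaf — visit 32.
    At 1: no right child.
Full pre-order sequence: 38, 37, 16, 23, 5, 3, 29, 27, 10, 14, 7, 1, 32.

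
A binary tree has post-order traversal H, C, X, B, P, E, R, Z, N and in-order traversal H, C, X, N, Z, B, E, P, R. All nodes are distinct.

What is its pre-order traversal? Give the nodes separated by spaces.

N X C H Z R E B P

The last element of post-order is the root; it splits in-order into left and right subtrees.
Root N: left subtree has 3 nodes {H, C, X}, right has 5 {Z, B, E, P, R}.
  Root X: left subtree has 2 nodes {H, C}, right has 0 { }.
    Root C: left subtree has 1 node {H}, right has 0 { }.
  Root Z: left subtree has 0 nodes { }, right has 4 {B, E, P, R}.
    Root R: left subtree has 3 nodes {B, E, P}, right has 0 { }.
      Root E: left subtree has 1 node {B}, right has 1 {P}.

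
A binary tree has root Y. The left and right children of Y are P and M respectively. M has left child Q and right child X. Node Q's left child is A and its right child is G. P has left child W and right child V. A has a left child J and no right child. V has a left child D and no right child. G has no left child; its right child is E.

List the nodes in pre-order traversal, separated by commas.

Y, P, W, V, D, M, Q, A, J, G, E, X

Pre-order visits the node, then its left subtree, then its right subtree.
Visit Y.
At Y: go left to P.
  Visit P.
  At P: go left to W.
    W is a leaf — visit W.
  At P: go right to V.
    Visit V.
    At V: go left to D.
      D is a leaf — visit D.
    At V: no right child.
At Y: go right to M.
  Visit M.
  At M: go left to Q.
    Visit Q.
    At Q: go left to A.
      Visit A.
      At A: go left to J.
        J is a leaf — visit J.
      At A: no right child.
    At Q: go right to G.
      Visit G.
      At G: no left child.
      At G: go right to E.
        E is a leaf — visit E.
  At M: go right to X.
    X is a leaf — visit X.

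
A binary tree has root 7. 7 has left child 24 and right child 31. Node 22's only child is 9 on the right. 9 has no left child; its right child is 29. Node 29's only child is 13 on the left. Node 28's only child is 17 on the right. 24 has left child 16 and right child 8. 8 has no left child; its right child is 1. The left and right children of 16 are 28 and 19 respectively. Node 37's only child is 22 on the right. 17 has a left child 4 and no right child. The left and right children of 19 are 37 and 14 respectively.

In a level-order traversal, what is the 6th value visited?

28

Level-order visits nodes level by level from the root, left to right within each level.
Level 0: 7
Level 1: 24, 31
Level 2: 16, 8
Level 3: 28, 19, 1
Level 4: 17, 37, 14
Level 5: 4, 22
Level 6: 9
Level 7: 29
Level 8: 13
Full level-order sequence: 7, 24, 31, 16, 8, 28, 19, 1, 17, 37, 14, 4, 22, 9, 29, 13.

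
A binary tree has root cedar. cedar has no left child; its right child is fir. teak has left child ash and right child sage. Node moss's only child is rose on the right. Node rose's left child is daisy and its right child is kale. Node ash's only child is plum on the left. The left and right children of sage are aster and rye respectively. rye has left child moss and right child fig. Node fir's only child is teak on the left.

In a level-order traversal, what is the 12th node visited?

Level-order visits nodes level by level from the root, left to right within each level.
Level 0: cedar
Level 1: fir
Level 2: teak
Level 3: ash, sage
Level 4: plum, aster, rye
Level 5: moss, fig
Level 6: rose
Level 7: daisy, kale
Full level-order sequence: cedar, fir, teak, ash, sage, plum, aster, rye, moss, fig, rose, daisy, kale.

daisy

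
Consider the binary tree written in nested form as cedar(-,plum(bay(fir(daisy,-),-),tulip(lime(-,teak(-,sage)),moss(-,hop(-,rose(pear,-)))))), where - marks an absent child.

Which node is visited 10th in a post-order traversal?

moss

Post-order visits the left subtree, then the right subtree, then the node.
At cedar: no left child.
At cedar: go right to plum.
  At plum: go left to bay.
    At bay: go left to fir.
      At fir: go left to daisy.
        daisy is a leaf — visit daisy.
      At fir: no right child.
      Visit fir.
    At bay: no right child.
    Visit bay.
  At plum: go right to tulip.
    At tulip: go left to lime.
      At lime: no left child.
      At lime: go right to teak.
        At teak: no left child.
        At teak: go right to sage.
          sage is a leaf — visit sage.
        Visit teak.
      Visit lime.
    At tulip: go right to moss.
      At moss: no left child.
      At moss: go right to hop.
        At hop: no left child.
        At hop: go right to rose.
          At rose: go left to pear.
            pear is a leaf — visit pear.
          At rose: no right child.
          Visit rose.
        Visit hop.
      Visit moss.
    Visit tulip.
  Visit plum.
Visit cedar.
Full post-order sequence: daisy, fir, bay, sage, teak, lime, pear, rose, hop, moss, tulip, plum, cedar.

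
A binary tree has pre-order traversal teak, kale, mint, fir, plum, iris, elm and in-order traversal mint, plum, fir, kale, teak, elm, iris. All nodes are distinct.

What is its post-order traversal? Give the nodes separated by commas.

The first element of pre-order is the root; it splits in-order into left and right subtrees.
Root teak: left subtree has 4 nodes {mint, plum, fir, kale}, right has 2 {elm, iris}.
  Root kale: left subtree has 3 nodes {mint, plum, fir}, right has 0 { }.
    Root mint: left subtree has 0 nodes { }, right has 2 {plum, fir}.
      Root fir: left subtree has 1 node {plum}, right has 0 { }.
  Root iris: left subtree has 1 node {elm}, right has 0 { }.

plum, fir, mint, kale, elm, iris, teak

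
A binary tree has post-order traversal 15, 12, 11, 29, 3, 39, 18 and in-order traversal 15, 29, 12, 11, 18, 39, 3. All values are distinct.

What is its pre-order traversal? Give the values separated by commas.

18, 29, 15, 11, 12, 39, 3

The last element of post-order is the root; it splits in-order into left and right subtrees.
Root 18: left subtree has 4 nodes {15, 29, 12, 11}, right has 2 {39, 3}.
  Root 29: left subtree has 1 node {15}, right has 2 {12, 11}.
    Root 11: left subtree has 1 node {12}, right has 0 { }.
  Root 39: left subtree has 0 nodes { }, right has 1 {3}.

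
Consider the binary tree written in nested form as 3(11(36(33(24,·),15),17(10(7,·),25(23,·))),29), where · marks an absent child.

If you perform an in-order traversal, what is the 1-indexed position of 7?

6

In-order visits the left subtree, then the node, then the right subtree.
At 3: go left to 11.
  At 11: go left to 36.
    At 36: go left to 33.
      At 33: go left to 24.
        24 is a leaf — visit 24.
      Visit 33.
      At 33: no right child.
    Visit 36.
    At 36: go right to 15.
      15 is a leaf — visit 15.
  Visit 11.
  At 11: go right to 17.
    At 17: go left to 10.
      At 10: go left to 7.
        7 is a leaf — visit 7.
      Visit 10.
      At 10: no right child.
    Visit 17.
    At 17: go right to 25.
      At 25: go left to 23.
        23 is a leaf — visit 23.
      Visit 25.
      At 25: no right child.
Visit 3.
At 3: go right to 29.
  29 is a leaf — visit 29.
Full in-order sequence: 24, 33, 36, 15, 11, 7, 10, 17, 23, 25, 3, 29.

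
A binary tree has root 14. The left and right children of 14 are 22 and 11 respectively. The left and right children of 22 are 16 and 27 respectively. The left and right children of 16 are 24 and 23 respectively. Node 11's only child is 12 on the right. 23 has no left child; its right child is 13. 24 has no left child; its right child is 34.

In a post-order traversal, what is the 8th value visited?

Post-order visits the left subtree, then the right subtree, then the node.
At 14: go left to 22.
  At 22: go left to 16.
    At 16: go left to 24.
      At 24: no left child.
      At 24: go right to 34.
        34 is a leaf — visit 34.
      Visit 24.
    At 16: go right to 23.
      At 23: no left child.
      At 23: go right to 13.
        13 is a leaf — visit 13.
      Visit 23.
    Visit 16.
  At 22: go right to 27.
    27 is a leaf — visit 27.
  Visit 22.
At 14: go right to 11.
  At 11: no left child.
  At 11: go right to 12.
    12 is a leaf — visit 12.
  Visit 11.
Visit 14.
Full post-order sequence: 34, 24, 13, 23, 16, 27, 22, 12, 11, 14.

12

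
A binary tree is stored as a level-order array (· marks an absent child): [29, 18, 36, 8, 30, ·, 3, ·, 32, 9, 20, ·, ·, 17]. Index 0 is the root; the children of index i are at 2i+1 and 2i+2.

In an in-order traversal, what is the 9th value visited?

In-order visits the left subtree, then the node, then the right subtree.
At 29: go left to 18.
  At 18: go left to 8.
    At 8: no left child.
    Visit 8.
    At 8: go right to 32.
      32 is a leaf — visit 32.
  Visit 18.
  At 18: go right to 30.
    At 30: go left to 9.
      9 is a leaf — visit 9.
    Visit 30.
    At 30: go right to 20.
      20 is a leaf — visit 20.
Visit 29.
At 29: go right to 36.
  At 36: no left child.
  Visit 36.
  At 36: go right to 3.
    At 3: go left to 17.
      17 is a leaf — visit 17.
    Visit 3.
    At 3: no right child.
Full in-order sequence: 8, 32, 18, 9, 30, 20, 29, 36, 17, 3.

17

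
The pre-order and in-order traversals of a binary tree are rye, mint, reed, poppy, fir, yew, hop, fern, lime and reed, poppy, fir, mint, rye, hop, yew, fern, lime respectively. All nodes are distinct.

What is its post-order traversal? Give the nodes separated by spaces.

The first element of pre-order is the root; it splits in-order into left and right subtrees.
Root rye: left subtree has 4 nodes {reed, poppy, fir, mint}, right has 4 {hop, yew, fern, lime}.
  Root mint: left subtree has 3 nodes {reed, poppy, fir}, right has 0 { }.
    Root reed: left subtree has 0 nodes { }, right has 2 {poppy, fir}.
      Root poppy: left subtree has 0 nodes { }, right has 1 {fir}.
  Root yew: left subtree has 1 node {hop}, right has 2 {fern, lime}.
    Root fern: left subtree has 0 nodes { }, right has 1 {lime}.

fir poppy reed mint hop lime fern yew rye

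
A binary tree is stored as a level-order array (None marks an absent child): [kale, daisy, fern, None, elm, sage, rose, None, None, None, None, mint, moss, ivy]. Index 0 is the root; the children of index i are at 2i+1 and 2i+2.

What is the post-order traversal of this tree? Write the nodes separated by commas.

elm, daisy, mint, moss, sage, ivy, rose, fern, kale

Post-order visits the left subtree, then the right subtree, then the node.
At kale: go left to daisy.
  At daisy: no left child.
  At daisy: go right to elm.
    elm is a leaf — visit elm.
  Visit daisy.
At kale: go right to fern.
  At fern: go left to sage.
    At sage: go left to mint.
      mint is a leaf — visit mint.
    At sage: go right to moss.
      moss is a leaf — visit moss.
    Visit sage.
  At fern: go right to rose.
    At rose: go left to ivy.
      ivy is a leaf — visit ivy.
    At rose: no right child.
    Visit rose.
  Visit fern.
Visit kale.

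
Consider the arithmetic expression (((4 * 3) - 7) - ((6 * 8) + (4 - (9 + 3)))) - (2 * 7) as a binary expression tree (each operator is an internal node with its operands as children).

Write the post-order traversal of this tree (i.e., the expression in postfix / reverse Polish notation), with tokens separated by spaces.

Post-order on an expression tree gives postfix notation: for each operator, emit left operand, right operand, then the operator.

4 3 * 7 - 6 8 * 4 9 3 + - + - 2 7 * -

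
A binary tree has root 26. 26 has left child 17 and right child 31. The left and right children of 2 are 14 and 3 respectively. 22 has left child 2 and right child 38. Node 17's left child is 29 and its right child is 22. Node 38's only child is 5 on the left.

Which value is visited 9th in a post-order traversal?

31

Post-order visits the left subtree, then the right subtree, then the node.
At 26: go left to 17.
  At 17: go left to 29.
    29 is a leaf — visit 29.
  At 17: go right to 22.
    At 22: go left to 2.
      At 2: go left to 14.
        14 is a leaf — visit 14.
      At 2: go right to 3.
        3 is a leaf — visit 3.
      Visit 2.
    At 22: go right to 38.
      At 38: go left to 5.
        5 is a leaf — visit 5.
      At 38: no right child.
      Visit 38.
    Visit 22.
  Visit 17.
At 26: go right to 31.
  31 is a leaf — visit 31.
Visit 26.
Full post-order sequence: 29, 14, 3, 2, 5, 38, 22, 17, 31, 26.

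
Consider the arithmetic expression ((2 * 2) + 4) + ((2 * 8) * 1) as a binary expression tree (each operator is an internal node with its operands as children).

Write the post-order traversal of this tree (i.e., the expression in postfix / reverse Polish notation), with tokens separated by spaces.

Post-order on an expression tree gives postfix notation: for each operator, emit left operand, right operand, then the operator.

2 2 * 4 + 2 8 * 1 * +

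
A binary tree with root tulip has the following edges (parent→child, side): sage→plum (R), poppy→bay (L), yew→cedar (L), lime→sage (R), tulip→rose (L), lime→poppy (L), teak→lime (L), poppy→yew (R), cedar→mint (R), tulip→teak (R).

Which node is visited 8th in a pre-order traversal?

cedar

Pre-order visits the node, then its left subtree, then its right subtree.
Visit tulip.
At tulip: go left to rose.
  rose is a leaf — visit rose.
At tulip: go right to teak.
  Visit teak.
  At teak: go left to lime.
    Visit lime.
    At lime: go left to poppy.
      Visit poppy.
      At poppy: go left to bay.
        bay is a leaf — visit bay.
      At poppy: go right to yew.
        Visit yew.
        At yew: go left to cedar.
          Visit cedar.
          At cedar: no left child.
          At cedar: go right to mint.
            mint is a leaf — visit mint.
        At yew: no right child.
    At lime: go right to sage.
      Visit sage.
      At sage: no left child.
      At sage: go right to plum.
        plum is a leaf — visit plum.
  At teak: no right child.
Full pre-order sequence: tulip, rose, teak, lime, poppy, bay, yew, cedar, mint, sage, plum.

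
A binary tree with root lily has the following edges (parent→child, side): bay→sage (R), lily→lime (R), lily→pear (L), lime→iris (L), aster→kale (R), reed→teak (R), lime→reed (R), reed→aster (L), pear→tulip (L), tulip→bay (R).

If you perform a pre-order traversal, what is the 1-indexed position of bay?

4

Pre-order visits the node, then its left subtree, then its right subtree.
Visit lily.
At lily: go left to pear.
  Visit pear.
  At pear: go left to tulip.
    Visit tulip.
    At tulip: no left child.
    At tulip: go right to bay.
      Visit bay.
      At bay: no left child.
      At bay: go right to sage.
        sage is a leaf — visit sage.
  At pear: no right child.
At lily: go right to lime.
  Visit lime.
  At lime: go left to iris.
    iris is a leaf — visit iris.
  At lime: go right to reed.
    Visit reed.
    At reed: go left to aster.
      Visit aster.
      At aster: no left child.
      At aster: go right to kale.
        kale is a leaf — visit kale.
    At reed: go right to teak.
      teak is a leaf — visit teak.
Full pre-order sequence: lily, pear, tulip, bay, sage, lime, iris, reed, aster, kale, teak.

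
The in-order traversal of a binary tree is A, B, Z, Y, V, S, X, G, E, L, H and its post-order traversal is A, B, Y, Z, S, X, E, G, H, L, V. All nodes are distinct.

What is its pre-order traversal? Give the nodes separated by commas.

The last element of post-order is the root; it splits in-order into left and right subtrees.
Root V: left subtree has 4 nodes {A, B, Z, Y}, right has 6 {S, X, G, E, L, H}.
  Root Z: left subtree has 2 nodes {A, B}, right has 1 {Y}.
    Root B: left subtree has 1 node {A}, right has 0 { }.
  Root L: left subtree has 4 nodes {S, X, G, E}, right has 1 {H}.
    Root G: left subtree has 2 nodes {S, X}, right has 1 {E}.
      Root X: left subtree has 1 node {S}, right has 0 { }.

V, Z, B, A, Y, L, G, X, S, E, H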